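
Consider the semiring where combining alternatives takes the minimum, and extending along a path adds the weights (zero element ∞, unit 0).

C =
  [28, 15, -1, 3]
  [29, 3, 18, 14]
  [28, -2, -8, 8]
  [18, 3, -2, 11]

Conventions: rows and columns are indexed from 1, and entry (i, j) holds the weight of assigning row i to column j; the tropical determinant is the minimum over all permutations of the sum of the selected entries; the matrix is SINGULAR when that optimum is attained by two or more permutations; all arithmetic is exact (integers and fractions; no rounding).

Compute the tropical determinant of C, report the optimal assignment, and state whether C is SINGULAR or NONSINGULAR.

σ = (1, 2, 3, 4): 28 + 3 + (-8) + 11 = 34
σ = (1, 2, 4, 3): 28 + 3 + 8 + (-2) = 37
σ = (1, 3, 2, 4): 28 + 18 + (-2) + 11 = 55
σ = (1, 3, 4, 2): 28 + 18 + 8 + 3 = 57
σ = (1, 4, 2, 3): 28 + 14 + (-2) + (-2) = 38
σ = (1, 4, 3, 2): 28 + 14 + (-8) + 3 = 37
σ = (2, 1, 3, 4): 15 + 29 + (-8) + 11 = 47
σ = (2, 1, 4, 3): 15 + 29 + 8 + (-2) = 50
σ = (2, 3, 1, 4): 15 + 18 + 28 + 11 = 72
σ = (2, 3, 4, 1): 15 + 18 + 8 + 18 = 59
σ = (2, 4, 1, 3): 15 + 14 + 28 + (-2) = 55
σ = (2, 4, 3, 1): 15 + 14 + (-8) + 18 = 39
σ = (3, 1, 2, 4): (-1) + 29 + (-2) + 11 = 37
σ = (3, 1, 4, 2): (-1) + 29 + 8 + 3 = 39
σ = (3, 2, 1, 4): (-1) + 3 + 28 + 11 = 41
σ = (3, 2, 4, 1): (-1) + 3 + 8 + 18 = 28
σ = (3, 4, 1, 2): (-1) + 14 + 28 + 3 = 44
σ = (3, 4, 2, 1): (-1) + 14 + (-2) + 18 = 29
σ = (4, 1, 2, 3): 3 + 29 + (-2) + (-2) = 28
σ = (4, 1, 3, 2): 3 + 29 + (-8) + 3 = 27
σ = (4, 2, 1, 3): 3 + 3 + 28 + (-2) = 32
σ = (4, 2, 3, 1): 3 + 3 + (-8) + 18 = 16
σ = (4, 3, 1, 2): 3 + 18 + 28 + 3 = 52
σ = (4, 3, 2, 1): 3 + 18 + (-2) + 18 = 37
Optimal value attained by: σ = (4, 2, 3, 1).
Answer: det⊕(C) = 16; verdict: NONSINGULAR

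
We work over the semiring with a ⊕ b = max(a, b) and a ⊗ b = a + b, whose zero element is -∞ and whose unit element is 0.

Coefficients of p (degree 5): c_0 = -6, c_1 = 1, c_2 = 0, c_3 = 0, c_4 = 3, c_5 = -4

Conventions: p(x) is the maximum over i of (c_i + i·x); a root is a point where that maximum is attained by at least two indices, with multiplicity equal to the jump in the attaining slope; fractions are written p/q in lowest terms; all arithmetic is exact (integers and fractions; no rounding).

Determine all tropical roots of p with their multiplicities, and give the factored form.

hull edge (i=0, c=-6) to (i=1, c=1): slope 7, span 1
hull edge (i=1, c=1) to (i=4, c=3): slope 2/3, span 3
hull edge (i=4, c=3) to (i=5, c=-4): slope -7, span 1
Factored form: p(x) = -4 ⊗ (x ⊕ (-7)) ⊗ (x ⊕ (-2/3)) ⊗ (x ⊕ (-2/3)) ⊗ (x ⊕ (-2/3)) ⊗ (x ⊕ 7)
Answer: roots = -7 (mult 1), -2/3 (mult 3), 7 (mult 1)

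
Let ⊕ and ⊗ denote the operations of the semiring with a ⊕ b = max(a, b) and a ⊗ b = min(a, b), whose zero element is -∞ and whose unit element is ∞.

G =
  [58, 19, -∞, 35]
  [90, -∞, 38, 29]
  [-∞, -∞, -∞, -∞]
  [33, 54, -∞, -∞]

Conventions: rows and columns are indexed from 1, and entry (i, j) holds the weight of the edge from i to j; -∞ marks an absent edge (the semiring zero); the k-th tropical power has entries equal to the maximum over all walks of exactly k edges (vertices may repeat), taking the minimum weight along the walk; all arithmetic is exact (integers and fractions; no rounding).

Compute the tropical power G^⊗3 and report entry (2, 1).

G^⊗2:
  [58, 35, 19, 35]
  [58, 29, -∞, 35]
  [-∞, -∞, -∞, -∞]
  [54, 19, 38, 33]
G^⊗3:
  [58, 35, 35, 35]
  [58, 35, 29, 35]
  [-∞, -∞, -∞, -∞]
  [54, 33, 19, 35]
Key observation: the optimum is the walk 2->1->1->1, with weight 90 min 58 min 58 = 58.
Optimal value attained by: walk 2->1->1->1.
Answer: (G^⊗3)[2][1] = 58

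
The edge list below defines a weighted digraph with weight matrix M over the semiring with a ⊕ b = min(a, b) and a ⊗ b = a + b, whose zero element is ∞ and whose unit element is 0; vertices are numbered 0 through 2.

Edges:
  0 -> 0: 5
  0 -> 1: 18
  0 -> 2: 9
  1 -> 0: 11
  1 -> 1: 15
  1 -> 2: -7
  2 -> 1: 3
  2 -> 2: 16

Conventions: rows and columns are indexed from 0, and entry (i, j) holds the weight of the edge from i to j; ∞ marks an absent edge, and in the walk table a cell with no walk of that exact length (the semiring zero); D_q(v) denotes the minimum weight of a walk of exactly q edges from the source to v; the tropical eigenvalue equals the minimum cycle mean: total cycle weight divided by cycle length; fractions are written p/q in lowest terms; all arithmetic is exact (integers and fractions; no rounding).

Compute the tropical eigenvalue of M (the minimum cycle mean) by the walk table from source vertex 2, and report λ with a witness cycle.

q=0: [∞, ∞, 0]
q=1: [∞, 3, 16]
q=2: [14, 18, -4]
q=3: [19, -1, 11]
Optimal cycle mean attained by: cycle 1->2->1, total (-7) + 3, length 2.
Answer: λ = -2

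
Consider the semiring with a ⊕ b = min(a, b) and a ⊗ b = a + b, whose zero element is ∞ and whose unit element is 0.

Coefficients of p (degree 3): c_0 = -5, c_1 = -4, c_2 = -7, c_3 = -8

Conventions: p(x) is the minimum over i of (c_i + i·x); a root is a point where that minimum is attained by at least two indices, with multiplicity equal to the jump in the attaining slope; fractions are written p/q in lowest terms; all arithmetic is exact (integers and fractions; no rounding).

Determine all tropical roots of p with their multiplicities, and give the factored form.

hull edge (i=0, c=-5) to (i=3, c=-8): slope -1, span 3
Factored form: p(x) = -8 ⊗ (x ⊕ 1) ⊗ (x ⊕ 1) ⊗ (x ⊕ 1)
Answer: roots = 1 (mult 3)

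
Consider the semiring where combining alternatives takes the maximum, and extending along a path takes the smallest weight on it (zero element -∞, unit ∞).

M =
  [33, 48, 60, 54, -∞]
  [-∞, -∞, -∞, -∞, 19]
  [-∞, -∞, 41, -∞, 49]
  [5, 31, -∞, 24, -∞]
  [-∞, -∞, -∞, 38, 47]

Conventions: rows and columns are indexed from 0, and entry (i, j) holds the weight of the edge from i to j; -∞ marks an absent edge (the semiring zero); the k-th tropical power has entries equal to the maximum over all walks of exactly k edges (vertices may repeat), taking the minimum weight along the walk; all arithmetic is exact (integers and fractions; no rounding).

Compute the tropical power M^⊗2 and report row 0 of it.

M^⊗2:
  [33, 33, 41, 33, 49]
  [-∞, -∞, -∞, 19, 19]
  [-∞, -∞, 41, 38, 47]
  [5, 24, 5, 24, 19]
  [5, 31, -∞, 38, 47]
Answer: row 0 of M^⊗2 = [33, 33, 41, 33, 49]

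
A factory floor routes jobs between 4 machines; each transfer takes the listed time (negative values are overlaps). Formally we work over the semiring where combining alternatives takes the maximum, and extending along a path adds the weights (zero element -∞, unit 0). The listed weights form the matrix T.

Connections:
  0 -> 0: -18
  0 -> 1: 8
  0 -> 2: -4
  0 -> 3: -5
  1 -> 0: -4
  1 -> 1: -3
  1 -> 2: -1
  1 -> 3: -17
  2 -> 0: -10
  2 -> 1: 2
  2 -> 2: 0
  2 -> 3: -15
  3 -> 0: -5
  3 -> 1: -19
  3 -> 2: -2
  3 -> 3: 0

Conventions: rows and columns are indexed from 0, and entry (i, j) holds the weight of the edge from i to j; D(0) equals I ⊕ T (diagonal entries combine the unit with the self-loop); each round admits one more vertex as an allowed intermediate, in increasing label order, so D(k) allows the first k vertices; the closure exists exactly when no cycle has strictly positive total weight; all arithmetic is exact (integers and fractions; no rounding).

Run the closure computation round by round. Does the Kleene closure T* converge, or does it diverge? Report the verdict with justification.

D(0):
  [0, 8, -4, -5]
  [-4, 0, -1, -17]
  [-10, 2, 0, -15]
  [-5, -19, -2, 0]
Detection: at round 1, diagonal entry (1, 1) turns strictly positive.
Key observation: the cycle 1->0->1 has total weight (-4) + 8, which is strictly positive.
Answer: DIVERGES — positive cycle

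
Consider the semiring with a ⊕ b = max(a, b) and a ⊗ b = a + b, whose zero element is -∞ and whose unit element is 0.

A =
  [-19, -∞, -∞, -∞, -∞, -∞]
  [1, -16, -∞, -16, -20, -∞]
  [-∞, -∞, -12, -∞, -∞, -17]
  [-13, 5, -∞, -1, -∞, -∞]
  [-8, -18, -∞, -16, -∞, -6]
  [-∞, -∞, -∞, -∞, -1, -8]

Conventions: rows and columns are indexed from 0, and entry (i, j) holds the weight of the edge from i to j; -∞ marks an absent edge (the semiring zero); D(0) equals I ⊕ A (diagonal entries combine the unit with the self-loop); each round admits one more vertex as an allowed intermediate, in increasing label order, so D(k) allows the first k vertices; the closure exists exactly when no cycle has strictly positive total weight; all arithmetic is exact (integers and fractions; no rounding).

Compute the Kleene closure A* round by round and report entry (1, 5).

D(0):
  [0, -∞, -∞, -∞, -∞, -∞]
  [1, 0, -∞, -16, -20, -∞]
  [-∞, -∞, 0, -∞, -∞, -17]
  [-13, 5, -∞, 0, -∞, -∞]
  [-8, -18, -∞, -16, 0, -6]
  [-∞, -∞, -∞, -∞, -1, 0]
D(1):
  [0, -∞, -∞, -∞, -∞, -∞]
  [1, 0, -∞, -16, -20, -∞]
  [-∞, -∞, 0, -∞, -∞, -17]
  [-13, 5, -∞, 0, -∞, -∞]
  [-8, -18, -∞, -16, 0, -6]
  [-∞, -∞, -∞, -∞, -1, 0]
D(2):
  [0, -∞, -∞, -∞, -∞, -∞]
  [1, 0, -∞, -16, -20, -∞]
  [-∞, -∞, 0, -∞, -∞, -17]
  [6, 5, -∞, 0, -15, -∞]
  [-8, -18, -∞, -16, 0, -6]
  [-∞, -∞, -∞, -∞, -1, 0]
D(3):
  [0, -∞, -∞, -∞, -∞, -∞]
  [1, 0, -∞, -16, -20, -∞]
  [-∞, -∞, 0, -∞, -∞, -17]
  [6, 5, -∞, 0, -15, -∞]
  [-8, -18, -∞, -16, 0, -6]
  [-∞, -∞, -∞, -∞, -1, 0]
D(4):
  [0, -∞, -∞, -∞, -∞, -∞]
  [1, 0, -∞, -16, -20, -∞]
  [-∞, -∞, 0, -∞, -∞, -17]
  [6, 5, -∞, 0, -15, -∞]
  [-8, -11, -∞, -16, 0, -6]
  [-∞, -∞, -∞, -∞, -1, 0]
D(5):
  [0, -∞, -∞, -∞, -∞, -∞]
  [1, 0, -∞, -16, -20, -26]
  [-∞, -∞, 0, -∞, -∞, -17]
  [6, 5, -∞, 0, -15, -21]
  [-8, -11, -∞, -16, 0, -6]
  [-9, -12, -∞, -17, -1, 0]
D(6):
  [0, -∞, -∞, -∞, -∞, -∞]
  [1, 0, -∞, -16, -20, -26]
  [-26, -29, 0, -34, -18, -17]
  [6, 5, -∞, 0, -15, -21]
  [-8, -11, -∞, -16, 0, -6]
  [-9, -12, -∞, -17, -1, 0]
Answer: A*[1][5] = -26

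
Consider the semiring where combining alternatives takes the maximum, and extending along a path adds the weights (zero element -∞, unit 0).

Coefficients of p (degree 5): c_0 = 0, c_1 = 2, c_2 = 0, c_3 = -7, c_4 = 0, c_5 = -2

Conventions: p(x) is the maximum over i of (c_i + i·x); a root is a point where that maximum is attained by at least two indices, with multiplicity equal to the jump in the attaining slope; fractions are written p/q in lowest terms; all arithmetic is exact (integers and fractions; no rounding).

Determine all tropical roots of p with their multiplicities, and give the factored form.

hull edge (i=0, c=0) to (i=1, c=2): slope 2, span 1
hull edge (i=1, c=2) to (i=4, c=0): slope -2/3, span 3
hull edge (i=4, c=0) to (i=5, c=-2): slope -2, span 1
Factored form: p(x) = -2 ⊗ (x ⊕ (-2)) ⊗ (x ⊕ 2/3) ⊗ (x ⊕ 2/3) ⊗ (x ⊕ 2/3) ⊗ (x ⊕ 2)
Answer: roots = -2 (mult 1), 2/3 (mult 3), 2 (mult 1)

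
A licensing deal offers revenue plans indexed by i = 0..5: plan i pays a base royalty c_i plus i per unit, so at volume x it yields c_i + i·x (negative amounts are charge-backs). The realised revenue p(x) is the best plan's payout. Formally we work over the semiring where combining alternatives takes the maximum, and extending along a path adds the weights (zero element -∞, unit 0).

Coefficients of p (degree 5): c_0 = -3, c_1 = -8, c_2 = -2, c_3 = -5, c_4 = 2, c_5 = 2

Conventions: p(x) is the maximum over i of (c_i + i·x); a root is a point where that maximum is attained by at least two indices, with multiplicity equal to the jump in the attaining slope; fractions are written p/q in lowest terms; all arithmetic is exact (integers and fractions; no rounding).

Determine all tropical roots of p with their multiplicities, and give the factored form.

hull edge (i=0, c=-3) to (i=4, c=2): slope 5/4, span 4
hull edge (i=4, c=2) to (i=5, c=2): slope 0, span 1
Factored form: p(x) = 2 ⊗ (x ⊕ (-5/4)) ⊗ (x ⊕ (-5/4)) ⊗ (x ⊕ (-5/4)) ⊗ (x ⊕ (-5/4)) ⊗ (x ⊕ 0)
Answer: roots = -5/4 (mult 4), 0 (mult 1)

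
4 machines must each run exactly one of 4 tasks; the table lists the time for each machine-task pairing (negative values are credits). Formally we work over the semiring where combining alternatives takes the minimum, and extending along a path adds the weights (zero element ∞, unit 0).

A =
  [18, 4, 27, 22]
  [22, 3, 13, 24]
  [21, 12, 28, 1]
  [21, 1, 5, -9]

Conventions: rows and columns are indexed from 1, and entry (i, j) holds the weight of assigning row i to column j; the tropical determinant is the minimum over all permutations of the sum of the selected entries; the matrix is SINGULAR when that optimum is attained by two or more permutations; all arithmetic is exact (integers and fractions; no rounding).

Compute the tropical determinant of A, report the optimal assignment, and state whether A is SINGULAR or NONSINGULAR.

σ = (1, 2, 3, 4): 18 + 3 + 28 + (-9) = 40
σ = (1, 2, 4, 3): 18 + 3 + 1 + 5 = 27
σ = (1, 3, 2, 4): 18 + 13 + 12 + (-9) = 34
σ = (1, 3, 4, 2): 18 + 13 + 1 + 1 = 33
σ = (1, 4, 2, 3): 18 + 24 + 12 + 5 = 59
σ = (1, 4, 3, 2): 18 + 24 + 28 + 1 = 71
σ = (2, 1, 3, 4): 4 + 22 + 28 + (-9) = 45
σ = (2, 1, 4, 3): 4 + 22 + 1 + 5 = 32
σ = (2, 3, 1, 4): 4 + 13 + 21 + (-9) = 29
σ = (2, 3, 4, 1): 4 + 13 + 1 + 21 = 39
σ = (2, 4, 1, 3): 4 + 24 + 21 + 5 = 54
σ = (2, 4, 3, 1): 4 + 24 + 28 + 21 = 77
σ = (3, 1, 2, 4): 27 + 22 + 12 + (-9) = 52
σ = (3, 1, 4, 2): 27 + 22 + 1 + 1 = 51
σ = (3, 2, 1, 4): 27 + 3 + 21 + (-9) = 42
σ = (3, 2, 4, 1): 27 + 3 + 1 + 21 = 52
σ = (3, 4, 1, 2): 27 + 24 + 21 + 1 = 73
σ = (3, 4, 2, 1): 27 + 24 + 12 + 21 = 84
σ = (4, 1, 2, 3): 22 + 22 + 12 + 5 = 61
σ = (4, 1, 3, 2): 22 + 22 + 28 + 1 = 73
σ = (4, 2, 1, 3): 22 + 3 + 21 + 5 = 51
σ = (4, 2, 3, 1): 22 + 3 + 28 + 21 = 74
σ = (4, 3, 1, 2): 22 + 13 + 21 + 1 = 57
σ = (4, 3, 2, 1): 22 + 13 + 12 + 21 = 68
Optimal value attained by: σ = (1, 2, 4, 3).
Answer: det⊕(A) = 27; verdict: NONSINGULAR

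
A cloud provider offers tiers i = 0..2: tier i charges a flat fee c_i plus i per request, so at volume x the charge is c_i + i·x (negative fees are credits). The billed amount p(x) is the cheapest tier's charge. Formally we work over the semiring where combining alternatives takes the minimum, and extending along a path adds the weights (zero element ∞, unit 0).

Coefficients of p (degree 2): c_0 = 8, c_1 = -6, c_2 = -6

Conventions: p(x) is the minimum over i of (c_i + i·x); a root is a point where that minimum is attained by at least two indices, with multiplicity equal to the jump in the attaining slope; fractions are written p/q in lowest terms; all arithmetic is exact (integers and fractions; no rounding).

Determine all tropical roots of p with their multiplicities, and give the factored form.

hull edge (i=0, c=8) to (i=1, c=-6): slope -14, span 1
hull edge (i=1, c=-6) to (i=2, c=-6): slope 0, span 1
Factored form: p(x) = -6 ⊗ (x ⊕ 0) ⊗ (x ⊕ 14)
Answer: roots = 0 (mult 1), 14 (mult 1)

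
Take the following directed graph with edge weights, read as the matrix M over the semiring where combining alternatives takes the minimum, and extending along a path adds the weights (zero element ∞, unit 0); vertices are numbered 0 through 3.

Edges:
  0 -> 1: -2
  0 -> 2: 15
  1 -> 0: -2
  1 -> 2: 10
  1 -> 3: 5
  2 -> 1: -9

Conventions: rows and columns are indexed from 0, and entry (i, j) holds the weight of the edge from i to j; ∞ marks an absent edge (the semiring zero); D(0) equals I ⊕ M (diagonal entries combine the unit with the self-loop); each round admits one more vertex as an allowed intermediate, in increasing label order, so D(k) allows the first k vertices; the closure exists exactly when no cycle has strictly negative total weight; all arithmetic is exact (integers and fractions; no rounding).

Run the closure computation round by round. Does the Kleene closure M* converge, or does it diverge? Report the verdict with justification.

D(0):
  [0, -2, 15, ∞]
  [-2, 0, 10, 5]
  [∞, -9, 0, ∞]
  [∞, ∞, ∞, 0]
Detection: at round 1, diagonal entry (1, 1) turns strictly negative.
Key observation: the cycle 1->0->1 has total weight (-2) + (-2), which is strictly negative.
Answer: DIVERGES — negative cycle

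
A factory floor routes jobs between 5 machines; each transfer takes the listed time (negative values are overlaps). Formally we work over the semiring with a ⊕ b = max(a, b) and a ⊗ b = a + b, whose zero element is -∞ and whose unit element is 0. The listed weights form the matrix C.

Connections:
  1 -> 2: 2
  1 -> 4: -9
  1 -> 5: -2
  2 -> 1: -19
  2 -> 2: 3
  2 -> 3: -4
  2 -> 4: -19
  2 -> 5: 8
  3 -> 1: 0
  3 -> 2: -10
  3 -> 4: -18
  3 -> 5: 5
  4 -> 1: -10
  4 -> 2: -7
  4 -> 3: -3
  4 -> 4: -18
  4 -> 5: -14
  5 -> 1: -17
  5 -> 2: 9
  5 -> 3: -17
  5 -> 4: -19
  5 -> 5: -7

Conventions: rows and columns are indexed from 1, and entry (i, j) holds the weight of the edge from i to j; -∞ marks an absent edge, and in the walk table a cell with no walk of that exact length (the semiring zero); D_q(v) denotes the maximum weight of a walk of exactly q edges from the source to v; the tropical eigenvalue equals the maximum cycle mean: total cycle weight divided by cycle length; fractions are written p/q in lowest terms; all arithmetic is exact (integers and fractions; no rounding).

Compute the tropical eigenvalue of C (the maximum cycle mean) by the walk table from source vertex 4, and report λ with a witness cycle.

q=0: [-∞, -∞, -∞, 0, -∞]
q=1: [-10, -7, -3, -18, -14]
q=2: [-3, -4, -11, -19, 2]
q=3: [-11, 11, -8, -12, 4]
q=4: [-8, 14, 7, -8, 19]
q=5: [7, 28, 10, 0, 22]
Optimal cycle mean attained by: cycle 2->5->2, total 8 + 9, length 2.
Answer: λ = 17/2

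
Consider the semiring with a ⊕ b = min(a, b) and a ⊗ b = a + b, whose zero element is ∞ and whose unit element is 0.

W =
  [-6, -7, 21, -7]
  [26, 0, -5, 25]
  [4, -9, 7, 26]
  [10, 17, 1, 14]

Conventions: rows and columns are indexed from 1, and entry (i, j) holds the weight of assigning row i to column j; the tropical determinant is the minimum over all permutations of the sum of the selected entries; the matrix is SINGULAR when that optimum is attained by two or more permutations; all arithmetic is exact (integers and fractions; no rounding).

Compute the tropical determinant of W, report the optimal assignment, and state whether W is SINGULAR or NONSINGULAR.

σ = (1, 2, 3, 4): (-6) + 0 + 7 + 14 = 15
σ = (1, 2, 4, 3): (-6) + 0 + 26 + 1 = 21
σ = (1, 3, 2, 4): (-6) + (-5) + (-9) + 14 = -6
σ = (1, 3, 4, 2): (-6) + (-5) + 26 + 17 = 32
σ = (1, 4, 2, 3): (-6) + 25 + (-9) + 1 = 11
σ = (1, 4, 3, 2): (-6) + 25 + 7 + 17 = 43
σ = (2, 1, 3, 4): (-7) + 26 + 7 + 14 = 40
σ = (2, 1, 4, 3): (-7) + 26 + 26 + 1 = 46
σ = (2, 3, 1, 4): (-7) + (-5) + 4 + 14 = 6
σ = (2, 3, 4, 1): (-7) + (-5) + 26 + 10 = 24
σ = (2, 4, 1, 3): (-7) + 25 + 4 + 1 = 23
σ = (2, 4, 3, 1): (-7) + 25 + 7 + 10 = 35
σ = (3, 1, 2, 4): 21 + 26 + (-9) + 14 = 52
σ = (3, 1, 4, 2): 21 + 26 + 26 + 17 = 90
σ = (3, 2, 1, 4): 21 + 0 + 4 + 14 = 39
σ = (3, 2, 4, 1): 21 + 0 + 26 + 10 = 57
σ = (3, 4, 1, 2): 21 + 25 + 4 + 17 = 67
σ = (3, 4, 2, 1): 21 + 25 + (-9) + 10 = 47
σ = (4, 1, 2, 3): (-7) + 26 + (-9) + 1 = 11
σ = (4, 1, 3, 2): (-7) + 26 + 7 + 17 = 43
σ = (4, 2, 1, 3): (-7) + 0 + 4 + 1 = -2
σ = (4, 2, 3, 1): (-7) + 0 + 7 + 10 = 10
σ = (4, 3, 1, 2): (-7) + (-5) + 4 + 17 = 9
σ = (4, 3, 2, 1): (-7) + (-5) + (-9) + 10 = -11
Optimal value attained by: σ = (4, 3, 2, 1).
Answer: det⊕(W) = -11; verdict: NONSINGULAR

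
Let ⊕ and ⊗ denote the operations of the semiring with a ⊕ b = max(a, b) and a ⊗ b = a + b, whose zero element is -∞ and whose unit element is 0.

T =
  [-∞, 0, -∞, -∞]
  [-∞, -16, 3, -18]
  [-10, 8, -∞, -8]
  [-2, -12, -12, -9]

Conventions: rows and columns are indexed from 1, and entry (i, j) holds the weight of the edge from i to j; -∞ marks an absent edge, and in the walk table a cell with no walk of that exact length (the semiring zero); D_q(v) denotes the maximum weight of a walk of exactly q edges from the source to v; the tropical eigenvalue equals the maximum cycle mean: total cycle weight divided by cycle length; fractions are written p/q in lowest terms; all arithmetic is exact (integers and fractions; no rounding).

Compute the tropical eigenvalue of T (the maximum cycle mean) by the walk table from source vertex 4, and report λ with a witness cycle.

q=0: [-∞, -∞, -∞, 0]
q=1: [-2, -12, -12, -9]
q=2: [-11, -2, -9, -18]
q=3: [-19, -1, 1, -17]
q=4: [-9, 9, 2, -7]
Optimal cycle mean attained by: cycle 2->3->2, total 3 + 8, length 2.
Answer: λ = 11/2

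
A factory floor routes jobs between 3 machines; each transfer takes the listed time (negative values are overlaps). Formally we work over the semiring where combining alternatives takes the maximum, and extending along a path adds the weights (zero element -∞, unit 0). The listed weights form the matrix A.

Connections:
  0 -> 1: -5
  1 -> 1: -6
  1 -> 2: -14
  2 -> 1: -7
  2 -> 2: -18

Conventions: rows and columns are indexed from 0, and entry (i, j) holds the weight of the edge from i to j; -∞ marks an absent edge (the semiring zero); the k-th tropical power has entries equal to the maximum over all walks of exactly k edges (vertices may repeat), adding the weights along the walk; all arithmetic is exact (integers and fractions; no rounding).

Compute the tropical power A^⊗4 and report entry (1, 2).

A^⊗2:
  [-∞, -11, -19]
  [-∞, -12, -20]
  [-∞, -13, -21]
A^⊗3:
  [-∞, -17, -25]
  [-∞, -18, -26]
  [-∞, -19, -27]
A^⊗4:
  [-∞, -23, -31]
  [-∞, -24, -32]
  [-∞, -25, -33]
Key observation: the optimum is the walk 1->1->1->1->2, with weight (-6) + (-6) + (-6) + (-14) = -32.
Optimal value attained by: walk 1->1->1->1->2.
Answer: (A^⊗4)[1][2] = -32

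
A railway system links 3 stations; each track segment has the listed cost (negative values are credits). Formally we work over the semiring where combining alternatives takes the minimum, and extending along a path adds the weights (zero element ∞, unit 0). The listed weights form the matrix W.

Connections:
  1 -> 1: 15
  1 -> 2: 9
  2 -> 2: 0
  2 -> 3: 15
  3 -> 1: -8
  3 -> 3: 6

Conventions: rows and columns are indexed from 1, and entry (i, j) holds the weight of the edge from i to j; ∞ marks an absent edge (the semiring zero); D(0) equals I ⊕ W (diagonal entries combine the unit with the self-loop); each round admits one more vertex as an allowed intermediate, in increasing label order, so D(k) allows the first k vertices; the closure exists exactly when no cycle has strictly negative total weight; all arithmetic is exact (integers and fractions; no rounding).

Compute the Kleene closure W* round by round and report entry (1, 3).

D(0):
  [0, 9, ∞]
  [∞, 0, 15]
  [-8, ∞, 0]
D(1):
  [0, 9, ∞]
  [∞, 0, 15]
  [-8, 1, 0]
D(2):
  [0, 9, 24]
  [∞, 0, 15]
  [-8, 1, 0]
D(3):
  [0, 9, 24]
  [7, 0, 15]
  [-8, 1, 0]
Answer: W*[1][3] = 24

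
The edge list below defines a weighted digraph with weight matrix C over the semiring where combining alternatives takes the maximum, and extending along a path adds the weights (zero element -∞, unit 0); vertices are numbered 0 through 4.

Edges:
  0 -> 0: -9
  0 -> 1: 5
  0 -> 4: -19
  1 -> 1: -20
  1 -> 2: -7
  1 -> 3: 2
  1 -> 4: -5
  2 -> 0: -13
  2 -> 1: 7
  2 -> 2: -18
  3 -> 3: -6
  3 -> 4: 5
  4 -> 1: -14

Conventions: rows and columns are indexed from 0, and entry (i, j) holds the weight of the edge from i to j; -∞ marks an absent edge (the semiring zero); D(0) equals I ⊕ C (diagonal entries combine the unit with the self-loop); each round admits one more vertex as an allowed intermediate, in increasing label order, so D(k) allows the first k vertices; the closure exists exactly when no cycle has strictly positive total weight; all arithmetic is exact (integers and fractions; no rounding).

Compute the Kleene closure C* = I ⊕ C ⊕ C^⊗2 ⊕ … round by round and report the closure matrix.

D(0):
  [0, 5, -∞, -∞, -19]
  [-∞, 0, -7, 2, -5]
  [-13, 7, 0, -∞, -∞]
  [-∞, -∞, -∞, 0, 5]
  [-∞, -14, -∞, -∞, 0]
D(1):
  [0, 5, -∞, -∞, -19]
  [-∞, 0, -7, 2, -5]
  [-13, 7, 0, -∞, -32]
  [-∞, -∞, -∞, 0, 5]
  [-∞, -14, -∞, -∞, 0]
D(2):
  [0, 5, -2, 7, 0]
  [-∞, 0, -7, 2, -5]
  [-13, 7, 0, 9, 2]
  [-∞, -∞, -∞, 0, 5]
  [-∞, -14, -21, -12, 0]
D(3):
  [0, 5, -2, 7, 0]
  [-20, 0, -7, 2, -5]
  [-13, 7, 0, 9, 2]
  [-∞, -∞, -∞, 0, 5]
  [-34, -14, -21, -12, 0]
D(4):
  [0, 5, -2, 7, 12]
  [-20, 0, -7, 2, 7]
  [-13, 7, 0, 9, 14]
  [-∞, -∞, -∞, 0, 5]
  [-34, -14, -21, -12, 0]
D(5):
  [0, 5, -2, 7, 12]
  [-20, 0, -7, 2, 7]
  [-13, 7, 0, 9, 14]
  [-29, -9, -16, 0, 5]
  [-34, -14, -21, -12, 0]
Answer: C* = [[0, 5, -2, 7, 12], [-20, 0, -7, 2, 7], [-13, 7, 0, 9, 14], [-29, -9, -16, 0, 5], [-34, -14, -21, -12, 0]]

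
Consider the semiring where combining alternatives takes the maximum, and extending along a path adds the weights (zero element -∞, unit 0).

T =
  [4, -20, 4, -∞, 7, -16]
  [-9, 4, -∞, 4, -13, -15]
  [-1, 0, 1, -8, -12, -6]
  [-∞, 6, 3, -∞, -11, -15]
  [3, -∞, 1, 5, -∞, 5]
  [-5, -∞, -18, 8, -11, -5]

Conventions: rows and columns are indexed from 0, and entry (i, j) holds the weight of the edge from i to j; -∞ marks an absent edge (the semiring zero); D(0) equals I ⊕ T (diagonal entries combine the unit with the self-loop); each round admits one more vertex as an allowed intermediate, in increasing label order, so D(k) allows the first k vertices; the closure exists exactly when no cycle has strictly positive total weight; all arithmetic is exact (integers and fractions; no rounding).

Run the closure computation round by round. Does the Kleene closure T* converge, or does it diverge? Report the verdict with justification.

Detection: at round 0, diagonal entry (0, 0) turns strictly positive.
Key observation: the cycle 0->0 has total weight 4, which is strictly positive.
Answer: DIVERGES — positive cycle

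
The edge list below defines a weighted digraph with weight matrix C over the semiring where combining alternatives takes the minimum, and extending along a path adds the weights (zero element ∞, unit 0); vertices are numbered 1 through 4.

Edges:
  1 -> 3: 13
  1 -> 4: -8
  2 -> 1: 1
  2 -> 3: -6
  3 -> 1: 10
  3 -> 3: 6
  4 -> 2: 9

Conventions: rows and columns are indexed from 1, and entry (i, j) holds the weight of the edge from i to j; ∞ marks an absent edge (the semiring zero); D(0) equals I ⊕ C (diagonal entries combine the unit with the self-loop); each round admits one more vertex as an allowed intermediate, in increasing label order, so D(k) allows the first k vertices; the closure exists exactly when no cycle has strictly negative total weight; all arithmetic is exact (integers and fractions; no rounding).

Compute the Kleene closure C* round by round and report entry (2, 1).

D(0):
  [0, ∞, 13, -8]
  [1, 0, -6, ∞]
  [10, ∞, 0, ∞]
  [∞, 9, ∞, 0]
D(1):
  [0, ∞, 13, -8]
  [1, 0, -6, -7]
  [10, ∞, 0, 2]
  [∞, 9, ∞, 0]
D(2):
  [0, ∞, 13, -8]
  [1, 0, -6, -7]
  [10, ∞, 0, 2]
  [10, 9, 3, 0]
D(3):
  [0, ∞, 13, -8]
  [1, 0, -6, -7]
  [10, ∞, 0, 2]
  [10, 9, 3, 0]
D(4):
  [0, 1, -5, -8]
  [1, 0, -6, -7]
  [10, 11, 0, 2]
  [10, 9, 3, 0]
Answer: C*[2][1] = 1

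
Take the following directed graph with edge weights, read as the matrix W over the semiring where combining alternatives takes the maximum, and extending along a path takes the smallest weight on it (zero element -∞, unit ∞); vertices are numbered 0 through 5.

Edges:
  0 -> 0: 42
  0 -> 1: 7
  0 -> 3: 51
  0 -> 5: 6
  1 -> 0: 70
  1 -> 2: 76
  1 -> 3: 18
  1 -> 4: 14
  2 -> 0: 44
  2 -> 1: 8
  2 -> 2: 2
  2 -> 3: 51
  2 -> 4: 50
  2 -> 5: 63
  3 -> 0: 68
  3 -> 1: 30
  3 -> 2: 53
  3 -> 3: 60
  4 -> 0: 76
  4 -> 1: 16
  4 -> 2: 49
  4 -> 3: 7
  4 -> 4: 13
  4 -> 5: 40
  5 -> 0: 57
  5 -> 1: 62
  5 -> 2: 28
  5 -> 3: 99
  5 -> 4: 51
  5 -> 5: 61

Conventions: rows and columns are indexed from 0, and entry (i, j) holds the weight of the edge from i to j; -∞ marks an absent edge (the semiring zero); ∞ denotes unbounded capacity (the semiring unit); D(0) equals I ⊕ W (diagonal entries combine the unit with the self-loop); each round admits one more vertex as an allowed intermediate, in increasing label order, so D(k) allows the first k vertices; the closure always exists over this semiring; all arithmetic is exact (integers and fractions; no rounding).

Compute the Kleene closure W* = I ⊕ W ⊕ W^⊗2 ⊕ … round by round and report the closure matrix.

D(0):
  [∞, 7, -∞, 51, -∞, 6]
  [70, ∞, 76, 18, 14, -∞]
  [44, 8, ∞, 51, 50, 63]
  [68, 30, 53, ∞, -∞, -∞]
  [76, 16, 49, 7, ∞, 40]
  [57, 62, 28, 99, 51, ∞]
D(1):
  [∞, 7, -∞, 51, -∞, 6]
  [70, ∞, 76, 51, 14, 6]
  [44, 8, ∞, 51, 50, 63]
  [68, 30, 53, ∞, -∞, 6]
  [76, 16, 49, 51, ∞, 40]
  [57, 62, 28, 99, 51, ∞]
D(2):
  [∞, 7, 7, 51, 7, 6]
  [70, ∞, 76, 51, 14, 6]
  [44, 8, ∞, 51, 50, 63]
  [68, 30, 53, ∞, 14, 6]
  [76, 16, 49, 51, ∞, 40]
  [62, 62, 62, 99, 51, ∞]
D(3):
  [∞, 7, 7, 51, 7, 7]
  [70, ∞, 76, 51, 50, 63]
  [44, 8, ∞, 51, 50, 63]
  [68, 30, 53, ∞, 50, 53]
  [76, 16, 49, 51, ∞, 49]
  [62, 62, 62, 99, 51, ∞]
D(4):
  [∞, 30, 51, 51, 50, 51]
  [70, ∞, 76, 51, 50, 63]
  [51, 30, ∞, 51, 50, 63]
  [68, 30, 53, ∞, 50, 53]
  [76, 30, 51, 51, ∞, 51]
  [68, 62, 62, 99, 51, ∞]
D(5):
  [∞, 30, 51, 51, 50, 51]
  [70, ∞, 76, 51, 50, 63]
  [51, 30, ∞, 51, 50, 63]
  [68, 30, 53, ∞, 50, 53]
  [76, 30, 51, 51, ∞, 51]
  [68, 62, 62, 99, 51, ∞]
D(6):
  [∞, 51, 51, 51, 51, 51]
  [70, ∞, 76, 63, 51, 63]
  [63, 62, ∞, 63, 51, 63]
  [68, 53, 53, ∞, 51, 53]
  [76, 51, 51, 51, ∞, 51]
  [68, 62, 62, 99, 51, ∞]
Answer: W* = [[∞, 51, 51, 51, 51, 51], [70, ∞, 76, 63, 51, 63], [63, 62, ∞, 63, 51, 63], [68, 53, 53, ∞, 51, 53], [76, 51, 51, 51, ∞, 51], [68, 62, 62, 99, 51, ∞]]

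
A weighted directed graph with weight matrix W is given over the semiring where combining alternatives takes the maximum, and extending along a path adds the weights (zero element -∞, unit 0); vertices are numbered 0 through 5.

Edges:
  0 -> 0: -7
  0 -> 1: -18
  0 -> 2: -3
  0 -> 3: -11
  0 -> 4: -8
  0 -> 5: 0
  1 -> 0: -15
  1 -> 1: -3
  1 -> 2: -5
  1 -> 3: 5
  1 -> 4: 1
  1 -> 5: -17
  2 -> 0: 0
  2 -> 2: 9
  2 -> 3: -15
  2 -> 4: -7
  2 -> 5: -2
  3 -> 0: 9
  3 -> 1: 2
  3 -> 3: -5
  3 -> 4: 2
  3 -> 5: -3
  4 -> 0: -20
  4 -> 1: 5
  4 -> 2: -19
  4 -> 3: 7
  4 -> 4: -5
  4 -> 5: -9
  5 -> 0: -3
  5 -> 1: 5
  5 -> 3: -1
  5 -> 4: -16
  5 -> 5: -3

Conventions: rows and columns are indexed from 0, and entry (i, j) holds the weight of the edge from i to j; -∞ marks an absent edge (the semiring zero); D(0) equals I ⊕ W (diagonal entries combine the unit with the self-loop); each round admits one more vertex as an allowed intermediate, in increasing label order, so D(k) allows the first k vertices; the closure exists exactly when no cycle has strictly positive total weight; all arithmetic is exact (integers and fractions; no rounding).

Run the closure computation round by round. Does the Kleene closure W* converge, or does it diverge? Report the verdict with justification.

Detection: at round 0, diagonal entry (2, 2) turns strictly positive.
Key observation: the cycle 2->2 has total weight 9, which is strictly positive.
Answer: DIVERGES — positive cycle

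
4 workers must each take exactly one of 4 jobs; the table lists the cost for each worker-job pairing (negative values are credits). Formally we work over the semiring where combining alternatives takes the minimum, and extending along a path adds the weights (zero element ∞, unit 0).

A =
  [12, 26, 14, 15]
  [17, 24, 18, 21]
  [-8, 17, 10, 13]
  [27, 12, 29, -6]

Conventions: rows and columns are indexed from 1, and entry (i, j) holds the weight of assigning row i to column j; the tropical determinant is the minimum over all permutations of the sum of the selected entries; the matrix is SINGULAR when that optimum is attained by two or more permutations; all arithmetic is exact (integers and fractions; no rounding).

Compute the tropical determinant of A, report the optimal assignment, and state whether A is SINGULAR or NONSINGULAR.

σ = (1, 2, 3, 4): 12 + 24 + 10 + (-6) = 40
σ = (1, 2, 4, 3): 12 + 24 + 13 + 29 = 78
σ = (1, 3, 2, 4): 12 + 18 + 17 + (-6) = 41
σ = (1, 3, 4, 2): 12 + 18 + 13 + 12 = 55
σ = (1, 4, 2, 3): 12 + 21 + 17 + 29 = 79
σ = (1, 4, 3, 2): 12 + 21 + 10 + 12 = 55
σ = (2, 1, 3, 4): 26 + 17 + 10 + (-6) = 47
σ = (2, 1, 4, 3): 26 + 17 + 13 + 29 = 85
σ = (2, 3, 1, 4): 26 + 18 + (-8) + (-6) = 30
σ = (2, 3, 4, 1): 26 + 18 + 13 + 27 = 84
σ = (2, 4, 1, 3): 26 + 21 + (-8) + 29 = 68
σ = (2, 4, 3, 1): 26 + 21 + 10 + 27 = 84
σ = (3, 1, 2, 4): 14 + 17 + 17 + (-6) = 42
σ = (3, 1, 4, 2): 14 + 17 + 13 + 12 = 56
σ = (3, 2, 1, 4): 14 + 24 + (-8) + (-6) = 24
σ = (3, 2, 4, 1): 14 + 24 + 13 + 27 = 78
σ = (3, 4, 1, 2): 14 + 21 + (-8) + 12 = 39
σ = (3, 4, 2, 1): 14 + 21 + 17 + 27 = 79
σ = (4, 1, 2, 3): 15 + 17 + 17 + 29 = 78
σ = (4, 1, 3, 2): 15 + 17 + 10 + 12 = 54
σ = (4, 2, 1, 3): 15 + 24 + (-8) + 29 = 60
σ = (4, 2, 3, 1): 15 + 24 + 10 + 27 = 76
σ = (4, 3, 1, 2): 15 + 18 + (-8) + 12 = 37
σ = (4, 3, 2, 1): 15 + 18 + 17 + 27 = 77
Optimal value attained by: σ = (3, 2, 1, 4).
Answer: det⊕(A) = 24; verdict: NONSINGULAR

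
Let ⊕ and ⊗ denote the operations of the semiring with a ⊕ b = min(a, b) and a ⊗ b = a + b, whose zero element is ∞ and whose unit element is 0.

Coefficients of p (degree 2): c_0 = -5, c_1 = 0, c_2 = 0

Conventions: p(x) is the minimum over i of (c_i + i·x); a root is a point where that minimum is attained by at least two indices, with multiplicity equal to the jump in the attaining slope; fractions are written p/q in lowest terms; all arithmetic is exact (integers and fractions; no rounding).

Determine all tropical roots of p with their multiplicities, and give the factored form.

hull edge (i=0, c=-5) to (i=2, c=0): slope 5/2, span 2
Factored form: p(x) = 0 ⊗ (x ⊕ (-5/2)) ⊗ (x ⊕ (-5/2))
Answer: roots = -5/2 (mult 2)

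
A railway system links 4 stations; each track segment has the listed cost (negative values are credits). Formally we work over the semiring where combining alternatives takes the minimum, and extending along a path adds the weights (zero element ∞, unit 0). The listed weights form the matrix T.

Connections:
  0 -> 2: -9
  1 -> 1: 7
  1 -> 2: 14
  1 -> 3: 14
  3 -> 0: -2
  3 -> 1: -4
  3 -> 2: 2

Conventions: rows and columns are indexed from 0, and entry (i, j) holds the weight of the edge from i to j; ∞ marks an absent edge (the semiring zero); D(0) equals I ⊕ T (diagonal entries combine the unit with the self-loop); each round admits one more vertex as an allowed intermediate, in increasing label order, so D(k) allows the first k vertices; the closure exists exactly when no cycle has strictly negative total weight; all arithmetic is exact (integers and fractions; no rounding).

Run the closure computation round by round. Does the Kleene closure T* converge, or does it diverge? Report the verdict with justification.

D(0):
  [0, ∞, -9, ∞]
  [∞, 0, 14, 14]
  [∞, ∞, 0, ∞]
  [-2, -4, 2, 0]
D(1):
  [0, ∞, -9, ∞]
  [∞, 0, 14, 14]
  [∞, ∞, 0, ∞]
  [-2, -4, -11, 0]
D(2):
  [0, ∞, -9, ∞]
  [∞, 0, 14, 14]
  [∞, ∞, 0, ∞]
  [-2, -4, -11, 0]
D(3):
  [0, ∞, -9, ∞]
  [∞, 0, 14, 14]
  [∞, ∞, 0, ∞]
  [-2, -4, -11, 0]
D(4):
  [0, ∞, -9, ∞]
  [12, 0, 3, 14]
  [∞, ∞, 0, ∞]
  [-2, -4, -11, 0]
Key observation: every diagonal entry stays at the unit through all rounds, so no improving cycle exists.
Answer: CONVERGES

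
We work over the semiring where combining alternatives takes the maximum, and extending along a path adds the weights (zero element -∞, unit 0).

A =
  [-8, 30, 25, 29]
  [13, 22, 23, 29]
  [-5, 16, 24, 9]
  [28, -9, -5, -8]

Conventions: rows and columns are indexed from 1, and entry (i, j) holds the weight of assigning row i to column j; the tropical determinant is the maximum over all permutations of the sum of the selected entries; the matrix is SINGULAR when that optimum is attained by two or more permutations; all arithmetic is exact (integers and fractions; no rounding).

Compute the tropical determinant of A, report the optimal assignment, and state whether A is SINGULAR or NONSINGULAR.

σ = (1, 2, 3, 4): (-8) + 22 + 24 + (-8) = 30
σ = (1, 2, 4, 3): (-8) + 22 + 9 + (-5) = 18
σ = (1, 3, 2, 4): (-8) + 23 + 16 + (-8) = 23
σ = (1, 3, 4, 2): (-8) + 23 + 9 + (-9) = 15
σ = (1, 4, 2, 3): (-8) + 29 + 16 + (-5) = 32
σ = (1, 4, 3, 2): (-8) + 29 + 24 + (-9) = 36
σ = (2, 1, 3, 4): 30 + 13 + 24 + (-8) = 59
σ = (2, 1, 4, 3): 30 + 13 + 9 + (-5) = 47
σ = (2, 3, 1, 4): 30 + 23 + (-5) + (-8) = 40
σ = (2, 3, 4, 1): 30 + 23 + 9 + 28 = 90
σ = (2, 4, 1, 3): 30 + 29 + (-5) + (-5) = 49
σ = (2, 4, 3, 1): 30 + 29 + 24 + 28 = 111
σ = (3, 1, 2, 4): 25 + 13 + 16 + (-8) = 46
σ = (3, 1, 4, 2): 25 + 13 + 9 + (-9) = 38
σ = (3, 2, 1, 4): 25 + 22 + (-5) + (-8) = 34
σ = (3, 2, 4, 1): 25 + 22 + 9 + 28 = 84
σ = (3, 4, 1, 2): 25 + 29 + (-5) + (-9) = 40
σ = (3, 4, 2, 1): 25 + 29 + 16 + 28 = 98
σ = (4, 1, 2, 3): 29 + 13 + 16 + (-5) = 53
σ = (4, 1, 3, 2): 29 + 13 + 24 + (-9) = 57
σ = (4, 2, 1, 3): 29 + 22 + (-5) + (-5) = 41
σ = (4, 2, 3, 1): 29 + 22 + 24 + 28 = 103
σ = (4, 3, 1, 2): 29 + 23 + (-5) + (-9) = 38
σ = (4, 3, 2, 1): 29 + 23 + 16 + 28 = 96
Optimal value attained by: σ = (2, 4, 3, 1).
Answer: det⊕(A) = 111; verdict: NONSINGULAR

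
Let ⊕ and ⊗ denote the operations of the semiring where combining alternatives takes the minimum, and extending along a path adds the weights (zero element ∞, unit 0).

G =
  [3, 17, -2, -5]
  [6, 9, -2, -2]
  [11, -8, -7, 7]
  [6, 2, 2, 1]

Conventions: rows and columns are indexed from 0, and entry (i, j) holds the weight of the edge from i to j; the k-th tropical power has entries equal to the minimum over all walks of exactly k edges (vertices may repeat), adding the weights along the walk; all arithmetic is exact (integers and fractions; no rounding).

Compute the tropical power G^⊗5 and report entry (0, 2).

G^⊗2:
  [1, -10, -9, -4]
  [4, -10, -9, -1]
  [-2, -15, -14, -10]
  [7, -6, -5, 0]
G^⊗3:
  [-4, -17, -16, -12]
  [-4, -17, -16, -12]
  [-9, -22, -21, -17]
  [0, -13, -12, -8]
G^⊗4:
  [-11, -24, -23, -19]
  [-11, -24, -23, -19]
  [-16, -29, -28, -24]
  [-7, -20, -19, -15]
G^⊗5:
  [-18, -31, -30, -26]
  [-18, -31, -30, -26]
  [-23, -36, -35, -31]
  [-14, -27, -26, -22]
Key observation: the optimum is the walk 0->2->2->2->2->2, with weight (-2) + (-7) + (-7) + (-7) + (-7) = -30.
Optimal value attained by: walk 0->2->2->2->2->2.
Answer: (G^⊗5)[0][2] = -30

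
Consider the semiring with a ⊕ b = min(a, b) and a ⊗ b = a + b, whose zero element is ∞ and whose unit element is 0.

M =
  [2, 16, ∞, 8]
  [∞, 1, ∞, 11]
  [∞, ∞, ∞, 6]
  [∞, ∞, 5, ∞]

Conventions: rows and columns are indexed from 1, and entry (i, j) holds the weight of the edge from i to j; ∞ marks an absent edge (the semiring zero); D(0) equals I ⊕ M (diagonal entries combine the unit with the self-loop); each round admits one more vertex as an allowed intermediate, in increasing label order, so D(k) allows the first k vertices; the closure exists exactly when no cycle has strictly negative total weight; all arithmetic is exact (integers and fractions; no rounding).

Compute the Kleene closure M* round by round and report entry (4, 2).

D(0):
  [0, 16, ∞, 8]
  [∞, 0, ∞, 11]
  [∞, ∞, 0, 6]
  [∞, ∞, 5, 0]
D(1):
  [0, 16, ∞, 8]
  [∞, 0, ∞, 11]
  [∞, ∞, 0, 6]
  [∞, ∞, 5, 0]
D(2):
  [0, 16, ∞, 8]
  [∞, 0, ∞, 11]
  [∞, ∞, 0, 6]
  [∞, ∞, 5, 0]
D(3):
  [0, 16, ∞, 8]
  [∞, 0, ∞, 11]
  [∞, ∞, 0, 6]
  [∞, ∞, 5, 0]
D(4):
  [0, 16, 13, 8]
  [∞, 0, 16, 11]
  [∞, ∞, 0, 6]
  [∞, ∞, 5, 0]
Answer: M*[4][2] = ∞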